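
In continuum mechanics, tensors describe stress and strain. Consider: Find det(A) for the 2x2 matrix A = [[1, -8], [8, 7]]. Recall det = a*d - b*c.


For a 2x2 matrix [[a, b], [c, d]], det = a*d - b*c.
a = 1, b = -8, c = 8, d = 7
a*d = 1 * 7 = 7
b*c = -8 * 8 = -64
det = 7 - -64 = 71

71


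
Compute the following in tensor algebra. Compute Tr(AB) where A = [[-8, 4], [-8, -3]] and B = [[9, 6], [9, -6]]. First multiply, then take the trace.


Tr(AB) = sum_i (AB)_{ii} where (AB)_{ii} = sum_k A_{ik} B_{ki}.
(AB)_{11} = -8*9 + 4*9 = -36
(AB)_{22} = -8*6 + -3*-6 = -30
Tr(AB) = -36 + -30 = -66

-66


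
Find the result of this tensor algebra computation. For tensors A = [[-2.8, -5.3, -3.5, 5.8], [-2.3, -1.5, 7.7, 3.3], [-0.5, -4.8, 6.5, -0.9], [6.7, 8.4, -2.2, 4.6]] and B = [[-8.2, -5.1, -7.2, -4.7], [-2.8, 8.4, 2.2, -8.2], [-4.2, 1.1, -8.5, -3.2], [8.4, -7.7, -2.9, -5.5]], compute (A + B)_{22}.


Tensor addition is component-wise: (A + B)_{ij} = A_{ij} + B_{ij}.
A_{22} = -1.5
B_{22} = 8.4
(A + B)_{22} = -1.5 + 8.4 = 6.9

6.9


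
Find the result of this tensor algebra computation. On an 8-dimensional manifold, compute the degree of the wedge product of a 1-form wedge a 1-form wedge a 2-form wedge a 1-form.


The degree of a wedge product is the sum of the degrees of the individual forms.
Degrees: 1, 1, 2, 1
Total degree = 1 + 1 + 2 + 1 = 5

5


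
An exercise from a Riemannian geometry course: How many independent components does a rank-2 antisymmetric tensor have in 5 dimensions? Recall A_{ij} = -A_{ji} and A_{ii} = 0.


An antisymmetric rank-2 tensor satisfies A_{ij} = -A_{ji}, so diagonal entries are zero.
The independent components are the upper-triangular entries: C(n, 2) = n(n-1)/2.
n = 5
C(5, 2) = 5 * 4 / 2 = 20 / 2 = 10

10


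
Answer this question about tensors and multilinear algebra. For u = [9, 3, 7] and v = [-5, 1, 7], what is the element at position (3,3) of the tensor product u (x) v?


The outer product entry T_{ij} = u_i * v_j.
We need i=3, j=3.
u_3 = 7, v_3 = 7
T_{3,3} = 7 * 7 = 49

49


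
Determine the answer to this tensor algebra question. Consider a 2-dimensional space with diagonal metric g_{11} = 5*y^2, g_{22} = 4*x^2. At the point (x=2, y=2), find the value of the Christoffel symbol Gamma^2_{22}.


For a diagonal metric, Gamma^k_{ij} = (1/2) g^{kk} (dg_{ik}/dx_j + dg_{jk}/dx_i - dg_{ij}/dx_k).
The metric is diagonal, so g_{ab} = 0 for a != b.
At the given point: g_{11} = 20, g_{22} = 16
g^{22} = 1/16
dg_{22}/dx_2 = dg_{22}/dx_2 = 0
dg_{22}/dx_2 = dg_{22}/dx_2 = 0
dg_{22}/dx_2 = dg_{22}/dx_2 = 0
Numerator = 0 + 0 - 0 = 0
Gamma^2_{22} = 0 / (2 * 16) = 0

0


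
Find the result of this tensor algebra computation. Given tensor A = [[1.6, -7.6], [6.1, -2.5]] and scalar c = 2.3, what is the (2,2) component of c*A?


Scalar multiplication: (cA)_{ij} = c * A_{ij}.
c = 2.3
A_{22} = -2.5
(cA)_{22} = 2.3 * -2.5 = -5.75

-5.75


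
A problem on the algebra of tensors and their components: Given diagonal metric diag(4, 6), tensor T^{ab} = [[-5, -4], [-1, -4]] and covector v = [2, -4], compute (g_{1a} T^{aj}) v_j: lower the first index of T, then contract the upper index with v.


Step 1: lower the first index. For a diagonal metric, g_{ia} T^{aj} = g_{ii} T^{ij} (no sum on i).
g_{11} = 4
S_1{}^1 = 4 * T^{11} = 4 * -5 = -20
S_1{}^2 = 4 * T^{12} = 4 * -4 = -16
Step 2: contract S_1{}^j with v_j.
S_1{}^1 * v_1 = -20 * 2 = -40
S_1{}^2 * v_2 = -16 * -4 = 64
Result = -40 + 64 = 24

24


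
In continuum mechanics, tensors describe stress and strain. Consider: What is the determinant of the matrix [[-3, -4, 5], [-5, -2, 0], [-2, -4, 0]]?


Expanding along the first row, det(A) = a11*M_11 - a12*M_12 + a13*M_13, where M_1j is the (1,j) minor.
Minor M_11 = -2*0 - 0*-4 = 0
Minor M_12 = -5*0 - 0*-2 = 0
Minor M_13 = -5*-4 - -2*-2 = 16
det = -3*(0) - -4*(0) + 5*(16)
    = 0 - 0 + 80
    = 80

80


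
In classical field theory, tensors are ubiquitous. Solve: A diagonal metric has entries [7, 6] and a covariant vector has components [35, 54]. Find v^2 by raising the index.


To raise an index with a diagonal metric: v^i = v_i / g_{ii}.
For index 2: v_2 = 54, g_{22} = 6
v^2 = 54 / 6 = 9

9


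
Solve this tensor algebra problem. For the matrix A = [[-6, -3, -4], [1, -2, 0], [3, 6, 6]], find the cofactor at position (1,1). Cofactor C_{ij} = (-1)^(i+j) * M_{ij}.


To find cofactor C_{11}, delete row 1 and column 1.
The resulting 2x2 submatrix is: [[-2, 0], [6, 6]]
Minor M_{11} = -2*6 - 0*6
  = -12 - 0 = -12
Sign = (-1)^(1+1) = (-1)^2 = 1
Cofactor C_{11} = 1 * -12 = -12

-12


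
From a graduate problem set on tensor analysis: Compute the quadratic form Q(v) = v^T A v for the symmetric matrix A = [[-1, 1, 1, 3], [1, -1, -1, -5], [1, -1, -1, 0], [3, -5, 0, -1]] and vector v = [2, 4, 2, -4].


First compute Av:
(Av)_1 = -1*2 + 1*4 + 1*2 + 3*-4 = -8
(Av)_2 = 1*2 + -1*4 + -1*2 + -5*-4 = 16
(Av)_3 = 1*2 + -1*4 + -1*2 + 0*-4 = -4
(Av)_4 = 3*2 + -5*4 + 0*2 + -1*-4 = -10
Av = [-8, 16, -4, -10]
Then v^T (Av) = 2*-8 + 4*16 + 2*-4 + -4*-10
= -16 + 64 + -8 + 40 = 80

80


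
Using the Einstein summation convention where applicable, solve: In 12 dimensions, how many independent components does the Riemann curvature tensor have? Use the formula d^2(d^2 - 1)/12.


The Riemann tensor in d dimensions has d^2(d^2 - 1)/12 independent components.
d = 12, so d^2 = 144
d^2 - 1 = 143
d^2(d^2 - 1) = 144 * 143 = 20592
Divide by 12: 20592 / 12 = 1716

1716


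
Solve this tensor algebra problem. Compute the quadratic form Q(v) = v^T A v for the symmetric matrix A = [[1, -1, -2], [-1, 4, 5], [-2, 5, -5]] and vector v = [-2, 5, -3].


First compute Av:
(Av)_1 = 1*-2 + -1*5 + -2*-3 = -1
(Av)_2 = -1*-2 + 4*5 + 5*-3 = 7
(Av)_3 = -2*-2 + 5*5 + -5*-3 = 44
Av = [-1, 7, 44]
Then v^T (Av) = -2*-1 + 5*7 + -3*44
= 2 + 35 + -132 = -95

-95


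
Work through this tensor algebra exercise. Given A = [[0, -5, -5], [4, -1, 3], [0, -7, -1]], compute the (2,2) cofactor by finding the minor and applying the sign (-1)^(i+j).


To find cofactor C_{22}, delete row 2 and column 2.
The resulting 2x2 submatrix is: [[0, -5], [0, -1]]
Minor M_{22} = 0*-1 - -5*0
  = 0 - 0 = 0
Sign = (-1)^(2+2) = (-1)^4 = 1
Cofactor C_{22} = 1 * 0 = 0

0


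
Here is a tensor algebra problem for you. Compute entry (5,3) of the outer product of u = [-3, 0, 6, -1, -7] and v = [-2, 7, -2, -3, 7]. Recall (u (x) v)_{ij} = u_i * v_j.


The outer product entry T_{ij} = u_i * v_j.
We need i=5, j=3.
u_5 = -7, v_3 = -2
T_{5,3} = -7 * -2 = 14

14


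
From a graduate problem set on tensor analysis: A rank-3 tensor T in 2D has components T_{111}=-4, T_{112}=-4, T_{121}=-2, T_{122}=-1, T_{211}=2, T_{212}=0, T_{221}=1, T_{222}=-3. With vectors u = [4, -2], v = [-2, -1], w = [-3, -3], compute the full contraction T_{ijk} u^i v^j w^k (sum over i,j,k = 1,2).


S = sum over i,j,k of T_{ijk} u_i v_j w_k. Expanding all 8 terms:
T_{111}*u_1*v_1*w_1 = -4*4*-2*-3 = -96  (running total: -96)
T_{112}*u_1*v_1*w_2 = -4*4*-2*-3 = -96  (running total: -192)
T_{121}*u_1*v_2*w_1 = -2*4*-1*-3 = -24  (running total: -216)
T_{122}*u_1*v_2*w_2 = -1*4*-1*-3 = -12  (running total: -228)
T_{211}*u_2*v_1*w_1 = 2*-2*-2*-3 = -24  (running total: -252)
T_{212}*u_2*v_1*w_2 = 0*-2*-2*-3 = 0  (running total: -252)
T_{221}*u_2*v_2*w_1 = 1*-2*-1*-3 = -6  (running total: -258)
T_{222}*u_2*v_2*w_2 = -3*-2*-1*-3 = 18  (running total: -240)
S = -240

-240


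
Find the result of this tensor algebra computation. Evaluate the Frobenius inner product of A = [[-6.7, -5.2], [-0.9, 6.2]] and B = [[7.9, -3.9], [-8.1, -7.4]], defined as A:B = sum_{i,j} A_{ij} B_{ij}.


A:B = sum over all i,j of A_{ij} * B_{ij}.
Row 1: -6.7*7.9=-52.93, -5.2*-3.9=20.28 => row sum = -32.65
Row 2: -0.9*-8.1=7.29, 6.2*-7.4=-45.88 => row sum = -38.59
Total = -32.65 + -38.59 = -71.24

-71.24


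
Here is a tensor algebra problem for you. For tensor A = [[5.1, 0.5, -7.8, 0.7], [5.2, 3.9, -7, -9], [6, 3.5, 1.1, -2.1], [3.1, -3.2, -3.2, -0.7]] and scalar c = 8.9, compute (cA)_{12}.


Scalar multiplication: (cA)_{ij} = c * A_{ij}.
c = 8.9
A_{12} = 0.5
(cA)_{12} = 8.9 * 0.5 = 4.45

4.45


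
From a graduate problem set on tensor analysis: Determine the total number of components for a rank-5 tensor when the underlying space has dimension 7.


The number of components of a rank-r tensor in d dimensions is d^r.
Here d = 7 and r = 5.
7^5 = 16807

16807


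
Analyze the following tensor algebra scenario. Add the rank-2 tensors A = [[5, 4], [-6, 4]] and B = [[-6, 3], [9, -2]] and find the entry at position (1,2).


Tensor addition is component-wise: (A + B)_{ij} = A_{ij} + B_{ij}.
A_{12} = 4
B_{12} = 3
(A + B)_{12} = 4 + 3 = 7

7


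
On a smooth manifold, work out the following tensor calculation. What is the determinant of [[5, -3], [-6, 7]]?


For a 2x2 matrix [[a, b], [c, d]], det = a*d - b*c.
a = 5, b = -3, c = -6, d = 7
a*d = 5 * 7 = 35
b*c = -3 * -6 = 18
det = 35 - 18 = 17

17


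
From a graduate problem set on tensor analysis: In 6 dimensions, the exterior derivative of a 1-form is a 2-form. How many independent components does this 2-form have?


The exterior derivative of a p-form is a (p+1)-form.
Its number of independent components is C(n, p+1).
n = 6, p+1 = 2
C(6, 2) = 15

15


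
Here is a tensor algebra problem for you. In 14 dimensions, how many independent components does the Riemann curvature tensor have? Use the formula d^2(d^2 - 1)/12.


The Riemann tensor in d dimensions has d^2(d^2 - 1)/12 independent components.
d = 14, so d^2 = 196
d^2 - 1 = 195
d^2(d^2 - 1) = 196 * 195 = 38220
Divide by 12: 38220 / 12 = 3185

3185


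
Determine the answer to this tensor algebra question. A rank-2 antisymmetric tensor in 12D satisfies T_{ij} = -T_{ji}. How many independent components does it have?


An antisymmetric rank-2 tensor satisfies A_{ij} = -A_{ji}, so diagonal entries are zero.
The independent components are the upper-triangular entries: C(n, 2) = n(n-1)/2.
n = 12
C(12, 2) = 12 * 11 / 2 = 132 / 2 = 66

66


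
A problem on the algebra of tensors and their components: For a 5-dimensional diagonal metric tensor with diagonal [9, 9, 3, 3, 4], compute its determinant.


For a diagonal metric, the determinant is the product of diagonal entries.
Diagonal entries: 9, 9, 3, 3, 4
det(g) = 9 * 9 * 3 * 3 * 4 = 2916

2916


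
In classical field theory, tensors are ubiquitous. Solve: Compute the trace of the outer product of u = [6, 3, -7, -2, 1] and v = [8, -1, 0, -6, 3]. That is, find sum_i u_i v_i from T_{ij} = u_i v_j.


The outer product gives T_{ij} = u_i v_j.
The trace (contraction) is Tr(T) = sum_i T_{ii} = sum_i u_i v_i.
Diagonal entries:
T_{11} = u_1 * v_1 = 6 * 8 = 48
T_{22} = u_2 * v_2 = 3 * -1 = -3
T_{33} = u_3 * v_3 = -7 * 0 = 0
T_{44} = u_4 * v_4 = -2 * -6 = 12
T_{55} = u_5 * v_5 = 1 * 3 = 3
Tr(T) = 48 + -3 + 0 + 12 + 3 = 60

60


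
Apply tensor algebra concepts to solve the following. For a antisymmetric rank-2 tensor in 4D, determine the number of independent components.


A antisymmetric rank-2 tensor in d dimensions has d(d-1)/2 independent components.
d = 4
d(d-1)/2 = 4 * 3 / 2 = 12 / 2 = 6

6


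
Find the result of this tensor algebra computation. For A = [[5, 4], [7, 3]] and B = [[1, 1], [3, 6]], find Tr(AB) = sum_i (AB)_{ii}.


Tr(AB) = sum_i (AB)_{ii} where (AB)_{ii} = sum_k A_{ik} B_{ki}.
(AB)_{11} = 5*1 + 4*3 = 17
(AB)_{22} = 7*1 + 3*6 = 25
Tr(AB) = 17 + 25 = 42

42


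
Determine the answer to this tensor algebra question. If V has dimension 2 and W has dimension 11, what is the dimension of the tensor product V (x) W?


The dimension of a tensor product is the product of dimensions.
dim(V) = 2, dim(W) = 11
dim(V (x) W) = 2 * 11 = 22

22


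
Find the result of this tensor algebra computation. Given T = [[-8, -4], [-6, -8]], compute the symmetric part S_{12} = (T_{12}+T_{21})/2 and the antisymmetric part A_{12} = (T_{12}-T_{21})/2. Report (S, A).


T_{12} = -4
T_{21} = -6
S_{12} = (-4 + -6)/2 = -10/2 = -5
A_{12} = (-4 - -6)/2 = 2/2 = 1
Check: S + A = -5 + 1 = -4 = T_{12}.

(-5, 1)


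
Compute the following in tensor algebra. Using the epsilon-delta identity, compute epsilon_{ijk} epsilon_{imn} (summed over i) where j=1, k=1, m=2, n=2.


Using the identity: epsilon_{ijk} epsilon_{imn} = delta_{jm} delta_{kn} - delta_{jn} delta_{km}.
delta_{12} = 0
delta_{12} = 0
delta_{12} = 0
delta_{12} = 0
Result = 0 * 0 - 0 * 0 = 0 - 0 = 0

0


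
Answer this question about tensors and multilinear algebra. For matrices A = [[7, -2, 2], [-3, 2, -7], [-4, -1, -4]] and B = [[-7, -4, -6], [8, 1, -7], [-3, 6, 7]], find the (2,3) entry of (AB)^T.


(AB)^T_{ij} = (AB)_{ji} = sum_k A_{jk} B_{ki}.
For i=2, j=3 we need (AB)_{32}:
A_{31} * B_{12} = -4 * -4 = 16
A_{32} * B_{22} = -1 * 1 = -1
A_{33} * B_{32} = -4 * 6 = -24
Sum = 16 + -1 + -24 = -9

-9


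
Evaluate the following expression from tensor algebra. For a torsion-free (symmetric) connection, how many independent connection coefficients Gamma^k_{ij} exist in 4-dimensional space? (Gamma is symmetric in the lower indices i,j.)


Christoffel symbols Gamma^k_{ij} are symmetric in i,j, so there are d * d(d+1)/2 independent symbols.
d = 4
d(d+1)/2 = 4 * 5 / 2 = 10
Total = 4 * 10 = 40

40


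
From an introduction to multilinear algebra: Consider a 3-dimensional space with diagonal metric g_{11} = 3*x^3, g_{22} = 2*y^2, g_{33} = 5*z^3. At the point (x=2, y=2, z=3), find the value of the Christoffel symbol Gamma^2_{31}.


For a diagonal metric, Gamma^k_{ij} = (1/2) g^{kk} (dg_{ik}/dx_j + dg_{jk}/dx_i - dg_{ij}/dx_k).
The metric is diagonal, so g_{ab} = 0 for a != b.
At the given point: g_{11} = 24, g_{22} = 8, g_{33} = 135
g^{22} = 1/8
dg_{32}/dx_1 = 0 (off-diagonal)
dg_{12}/dx_3 = 0 (off-diagonal)
dg_{31}/dx_2 = 0 (off-diagonal)
Numerator = 0 + 0 - 0 = 0
Gamma^2_{31} = 0 / (2 * 8) = 0

0


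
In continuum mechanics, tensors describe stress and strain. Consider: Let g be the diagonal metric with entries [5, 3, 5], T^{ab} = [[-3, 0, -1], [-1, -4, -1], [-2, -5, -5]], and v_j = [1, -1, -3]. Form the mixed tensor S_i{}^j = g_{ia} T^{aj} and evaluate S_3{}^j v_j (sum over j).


Step 1: lower the first index. For a diagonal metric, g_{ia} T^{aj} = g_{ii} T^{ij} (no sum on i).
g_{33} = 5
S_3{}^1 = 5 * T^{31} = 5 * -2 = -10
S_3{}^2 = 5 * T^{32} = 5 * -5 = -25
S_3{}^3 = 5 * T^{33} = 5 * -5 = -25
Step 2: contract S_3{}^j with v_j.
S_3{}^1 * v_1 = -10 * 1 = -10
S_3{}^2 * v_2 = -25 * -1 = 25
S_3{}^3 * v_3 = -25 * -3 = 75
Result = -10 + 25 + 75 = 90

90


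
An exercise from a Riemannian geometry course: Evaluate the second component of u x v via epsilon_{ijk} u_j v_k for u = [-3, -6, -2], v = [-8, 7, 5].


(u x v)_2 = sum_{j,k} epsilon_{2jk} u_j v_k. Only permutations of (1,2,3) contribute; the two non-zero terms are:
eps_{213} u_1 v_3 = -1 * -3 * 5 = 15
eps_{231} u_3 v_1 = 1 * -2 * -8 = 16
(u x v)_2 = 31

31


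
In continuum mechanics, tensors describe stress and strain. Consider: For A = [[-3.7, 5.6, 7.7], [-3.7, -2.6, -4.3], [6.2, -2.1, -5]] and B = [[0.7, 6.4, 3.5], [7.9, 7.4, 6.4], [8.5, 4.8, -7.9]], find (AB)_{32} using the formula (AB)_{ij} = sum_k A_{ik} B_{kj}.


(AB)_{ij} = sum_k A_{ik} B_{kj}.
For i=3, j=2:
A_{31} * B_{12} = 6.2 * 6.4 = 39.68
A_{32} * B_{22} = -2.1 * 7.4 = -15.54
A_{33} * B_{32} = -5 * 4.8 = -24
Sum = 39.68 + -15.54 + -24 = 0.14

0.14


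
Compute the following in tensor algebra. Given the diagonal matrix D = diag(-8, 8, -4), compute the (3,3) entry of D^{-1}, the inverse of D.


For a diagonal matrix, the inverse has entries (D^{-1})_{ii} = 1/d_{ii}.
The diagonal entries are: d_{11} = -8, d_{22} = 8, d_{33} = -4
We need (D^{-1})_{33} = 1/d_{33} = 1/-4 = -1/4

-1/4


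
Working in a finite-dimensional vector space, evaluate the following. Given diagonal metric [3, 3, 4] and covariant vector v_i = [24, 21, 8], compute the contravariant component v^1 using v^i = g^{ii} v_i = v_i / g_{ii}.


To raise an index with a diagonal metric: v^i = v_i / g_{ii}.
For index 1: v_1 = 24, g_{11} = 3
v^1 = 24 / 3 = 8

8


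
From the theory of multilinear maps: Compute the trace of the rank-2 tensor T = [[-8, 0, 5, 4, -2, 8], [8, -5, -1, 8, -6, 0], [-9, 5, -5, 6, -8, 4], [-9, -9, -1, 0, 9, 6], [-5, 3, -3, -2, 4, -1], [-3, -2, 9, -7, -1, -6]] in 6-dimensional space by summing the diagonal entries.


The contraction (trace) of a rank-2 tensor is the sum of its diagonal elements.
Diagonal entries: A[1,1] = -8, A[2,2] = -5, A[3,3] = -5, A[4,4] = 0, A[5,5] = 4, A[6,6] = -6
Tr(A) = -8 + -5 + -5 + 0 + 4 + -6 = -20

-20


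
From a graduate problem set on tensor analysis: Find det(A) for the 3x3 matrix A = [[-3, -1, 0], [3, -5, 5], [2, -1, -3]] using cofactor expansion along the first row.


Expanding along the first row, det(A) = a11*M_11 - a12*M_12 + a13*M_13, where M_1j is the (1,j) minor.
Minor M_11 = -5*-3 - 5*-1 = 20
Minor M_12 = 3*-3 - 5*2 = -19
Minor M_13 = 3*-1 - -5*2 = 7
det = -3*(20) - -1*(-19) + 0*(7)
    = -60 - 19 + 0
    = -79

-79


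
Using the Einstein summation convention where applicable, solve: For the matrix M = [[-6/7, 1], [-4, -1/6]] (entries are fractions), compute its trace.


The trace is the sum of diagonal entries.
Diagonal: M[1,1] = -6/7, M[2,2] = -1/6
Tr(M) = -6/7 + -1/6
Computing step by step:
After adding M[1,1]: -6/7
After adding M[2,2]: -43/42
Tr(M) = -43/42

-43/42


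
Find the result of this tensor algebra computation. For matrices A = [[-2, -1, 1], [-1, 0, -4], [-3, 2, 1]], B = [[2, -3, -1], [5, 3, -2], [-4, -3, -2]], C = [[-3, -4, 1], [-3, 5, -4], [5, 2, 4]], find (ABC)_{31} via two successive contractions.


(ABC)_{31} = sum_m (AB)_{3m} C_{m1}. First compute row 3 of AB.
(AB)_{31} = -3*2 + 2*5 + 1*-4 = 0
(AB)_{32} = -3*-3 + 2*3 + 1*-3 = 12
(AB)_{33} = -3*-1 + 2*-2 + 1*-2 = -3
Now contract with column 1 of C:
(AB)_{31} * C_{11} = 0 * -3 = 0
(AB)_{32} * C_{21} = 12 * -3 = -36
(AB)_{33} * C_{31} = -3 * 5 = -15
(ABC)_{31} = 0 + -36 + -15 = -51

-51


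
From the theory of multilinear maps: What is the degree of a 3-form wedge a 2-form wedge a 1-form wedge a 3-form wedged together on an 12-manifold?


The degree of a wedge product is the sum of the degrees of the individual forms.
Degrees: 3, 2, 1, 3
Total degree = 3 + 2 + 1 + 3 = 9

9


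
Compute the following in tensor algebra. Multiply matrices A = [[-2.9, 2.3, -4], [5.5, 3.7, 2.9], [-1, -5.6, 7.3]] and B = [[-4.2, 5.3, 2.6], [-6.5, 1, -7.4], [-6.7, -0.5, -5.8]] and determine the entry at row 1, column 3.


(AB)_{ij} = sum_k A_{ik} B_{kj}.
For i=1, j=3:
A_{11} * B_{13} = -2.9 * 2.6 = -7.54
A_{12} * B_{23} = 2.3 * -7.4 = -17.02
A_{13} * B_{33} = -4 * -5.8 = 23.2
Sum = -7.54 + -17.02 + 23.2 = -1.36

-1.36


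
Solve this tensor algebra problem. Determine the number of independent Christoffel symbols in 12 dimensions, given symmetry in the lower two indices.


Christoffel symbols Gamma^k_{ij} are symmetric in i,j, so there are d * d(d+1)/2 independent symbols.
d = 12
d(d+1)/2 = 12 * 13 / 2 = 78
Total = 12 * 78 = 936

936


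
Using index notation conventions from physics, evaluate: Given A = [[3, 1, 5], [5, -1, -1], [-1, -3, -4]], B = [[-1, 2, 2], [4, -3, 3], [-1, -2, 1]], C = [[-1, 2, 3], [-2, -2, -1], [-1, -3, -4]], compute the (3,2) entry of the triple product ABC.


(ABC)_{32} = sum_m (AB)_{3m} C_{m2}. First compute row 3 of AB.
(AB)_{31} = -1*-1 + -3*4 + -4*-1 = -7
(AB)_{32} = -1*2 + -3*-3 + -4*-2 = 15
(AB)_{33} = -1*2 + -3*3 + -4*1 = -15
Now contract with column 2 of C:
(AB)_{31} * C_{12} = -7 * 2 = -14
(AB)_{32} * C_{22} = 15 * -2 = -30
(AB)_{33} * C_{32} = -15 * -3 = 45
(ABC)_{32} = -14 + -30 + 45 = 1

1


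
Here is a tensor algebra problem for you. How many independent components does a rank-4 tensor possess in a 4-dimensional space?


The number of components of a rank-r tensor in d dimensions is d^r.
Here d = 4 and r = 4.
4^4 = 256

256


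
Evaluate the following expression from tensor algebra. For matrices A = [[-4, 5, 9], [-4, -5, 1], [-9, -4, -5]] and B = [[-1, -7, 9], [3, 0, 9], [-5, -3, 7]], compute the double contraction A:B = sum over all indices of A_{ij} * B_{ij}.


A:B = sum over all i,j of A_{ij} * B_{ij}.
Row 1: -4*-1=4, 5*-7=-35, 9*9=81 => row sum = 50
Row 2: -4*3=-12, -5*0=0, 1*9=9 => row sum = -3
Row 3: -9*-5=45, -4*-3=12, -5*7=-35 => row sum = 22
Total = 50 + -3 + 22 = 69

69


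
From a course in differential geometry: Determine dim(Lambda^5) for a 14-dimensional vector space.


The dimension of the space of p-forms on an n-dimensional space is C(n, p).
n = 14, p = 5
C(14, 5) = 14! / (5! * 9!) = 2002

2002


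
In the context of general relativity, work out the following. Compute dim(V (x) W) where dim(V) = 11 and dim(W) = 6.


The dimension of a tensor product is the product of dimensions.
dim(V) = 11, dim(W) = 6
dim(V (x) W) = 11 * 6 = 66

66


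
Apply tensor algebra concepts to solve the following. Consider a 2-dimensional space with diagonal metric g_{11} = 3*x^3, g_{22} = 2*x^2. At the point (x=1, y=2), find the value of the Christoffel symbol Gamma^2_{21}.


For a diagonal metric, Gamma^k_{ij} = (1/2) g^{kk} (dg_{ik}/dx_j + dg_{jk}/dx_i - dg_{ij}/dx_k).
The metric is diagonal, so g_{ab} = 0 for a != b.
At the given point: g_{11} = 3, g_{22} = 2
g^{22} = 1/2
dg_{22}/dx_1 = dg_{22}/dx_1 = 4
dg_{12}/dx_2 = 0 (off-diagonal)
dg_{21}/dx_2 = 0 (off-diagonal)
Numerator = 4 + 0 - 0 = 4
Gamma^2_{21} = 4 / (2 * 2) = 1

1


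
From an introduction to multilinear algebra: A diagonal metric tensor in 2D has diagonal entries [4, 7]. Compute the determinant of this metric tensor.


For a diagonal metric, the determinant is the product of diagonal entries.
Diagonal entries: 4, 7
det(g) = 4 * 7 = 28

28


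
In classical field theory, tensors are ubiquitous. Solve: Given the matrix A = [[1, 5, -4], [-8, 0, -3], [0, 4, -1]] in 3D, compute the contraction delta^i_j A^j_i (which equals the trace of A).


The contraction (trace) of a rank-2 tensor is the sum of its diagonal elements.
Diagonal entries: A[1,1] = 1, A[2,2] = 0, A[3,3] = -1
Tr(A) = 1 + 0 + -1 = 0

0


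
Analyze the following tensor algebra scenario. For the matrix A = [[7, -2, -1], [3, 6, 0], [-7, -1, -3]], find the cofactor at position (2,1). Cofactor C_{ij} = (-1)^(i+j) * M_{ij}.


To find cofactor C_{21}, delete row 2 and column 1.
The resulting 2x2 submatrix is: [[-2, -1], [-1, -3]]
Minor M_{21} = -2*-3 - -1*-1
  = 6 - 1 = 5
Sign = (-1)^(2+1) = (-1)^3 = -1
Cofactor C_{21} = -1 * 5 = -5

-5


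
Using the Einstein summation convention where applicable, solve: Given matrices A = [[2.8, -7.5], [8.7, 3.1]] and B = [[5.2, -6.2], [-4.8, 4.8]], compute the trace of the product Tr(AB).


Tr(AB) = sum_i (AB)_{ii} where (AB)_{ii} = sum_k A_{ik} B_{ki}.
(AB)_{11} = 2.8*5.2 + -7.5*-4.8 = 50.56
(AB)_{22} = 8.7*-6.2 + 3.1*4.8 = -39.06
Tr(AB) = 50.56 + -39.06 = 11.5

11.5


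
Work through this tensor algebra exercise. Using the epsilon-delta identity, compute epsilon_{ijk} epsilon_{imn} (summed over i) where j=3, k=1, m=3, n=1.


Using the identity: epsilon_{ijk} epsilon_{imn} = delta_{jm} delta_{kn} - delta_{jn} delta_{km}.
delta_{33} = 1
delta_{11} = 1
delta_{31} = 0
delta_{13} = 0
Result = 1 * 1 - 0 * 0 = 1 - 0 = 1

1


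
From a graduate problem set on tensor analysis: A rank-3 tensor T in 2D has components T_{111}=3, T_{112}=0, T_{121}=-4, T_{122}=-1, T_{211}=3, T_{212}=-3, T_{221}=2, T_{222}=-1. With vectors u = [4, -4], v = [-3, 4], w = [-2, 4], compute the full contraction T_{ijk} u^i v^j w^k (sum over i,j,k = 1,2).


S = sum over i,j,k of T_{ijk} u_i v_j w_k. Expanding all 8 terms:
T_{111}*u_1*v_1*w_1 = 3*4*-3*-2 = 72  (running total: 72)
T_{112}*u_1*v_1*w_2 = 0*4*-3*4 = 0  (running total: 72)
T_{121}*u_1*v_2*w_1 = -4*4*4*-2 = 128  (running total: 200)
T_{122}*u_1*v_2*w_2 = -1*4*4*4 = -64  (running total: 136)
T_{211}*u_2*v_1*w_1 = 3*-4*-3*-2 = -72  (running total: 64)
T_{212}*u_2*v_1*w_2 = -3*-4*-3*4 = -144  (running total: -80)
T_{221}*u_2*v_2*w_1 = 2*-4*4*-2 = 64  (running total: -16)
T_{222}*u_2*v_2*w_2 = -1*-4*4*4 = 64  (running total: 48)
S = 48

48


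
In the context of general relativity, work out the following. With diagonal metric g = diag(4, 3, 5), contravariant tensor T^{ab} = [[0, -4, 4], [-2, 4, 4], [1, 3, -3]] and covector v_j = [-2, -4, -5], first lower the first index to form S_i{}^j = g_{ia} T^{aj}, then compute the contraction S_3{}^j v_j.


Step 1: lower the first index. For a diagonal metric, g_{ia} T^{aj} = g_{ii} T^{ij} (no sum on i).
g_{33} = 5
S_3{}^1 = 5 * T^{31} = 5 * 1 = 5
S_3{}^2 = 5 * T^{32} = 5 * 3 = 15
S_3{}^3 = 5 * T^{33} = 5 * -3 = -15
Step 2: contract S_3{}^j with v_j.
S_3{}^1 * v_1 = 5 * -2 = -10
S_3{}^2 * v_2 = 15 * -4 = -60
S_3{}^3 * v_3 = -15 * -5 = 75
Result = -10 + -60 + 75 = 5

5


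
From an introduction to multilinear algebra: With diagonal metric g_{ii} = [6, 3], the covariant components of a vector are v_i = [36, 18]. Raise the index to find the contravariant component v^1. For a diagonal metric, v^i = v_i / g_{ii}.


To raise an index with a diagonal metric: v^i = v_i / g_{ii}.
For index 1: v_1 = 36, g_{11} = 6
v^1 = 36 / 6 = 6

6


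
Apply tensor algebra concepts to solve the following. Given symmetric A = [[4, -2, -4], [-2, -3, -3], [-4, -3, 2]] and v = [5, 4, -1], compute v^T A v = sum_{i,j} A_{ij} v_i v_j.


First compute Av:
(Av)_1 = 4*5 + -2*4 + -4*-1 = 16
(Av)_2 = -2*5 + -3*4 + -3*-1 = -19
(Av)_3 = -4*5 + -3*4 + 2*-1 = -34
Av = [16, -19, -34]
Then v^T (Av) = 5*16 + 4*-19 + -1*-34
= 80 + -76 + 34 = 38

38


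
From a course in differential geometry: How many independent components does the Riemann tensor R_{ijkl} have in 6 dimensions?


The Riemann tensor in d dimensions has d^2(d^2 - 1)/12 independent components.
d = 6, so d^2 = 36
d^2 - 1 = 35
d^2(d^2 - 1) = 36 * 35 = 1260
Divide by 12: 1260 / 12 = 105

105


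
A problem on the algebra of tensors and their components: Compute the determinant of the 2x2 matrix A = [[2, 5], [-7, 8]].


For a 2x2 matrix [[a, b], [c, d]], det = a*d - b*c.
a = 2, b = 5, c = -7, d = 8
a*d = 2 * 8 = 16
b*c = 5 * -7 = -35
det = 16 - -35 = 51

51


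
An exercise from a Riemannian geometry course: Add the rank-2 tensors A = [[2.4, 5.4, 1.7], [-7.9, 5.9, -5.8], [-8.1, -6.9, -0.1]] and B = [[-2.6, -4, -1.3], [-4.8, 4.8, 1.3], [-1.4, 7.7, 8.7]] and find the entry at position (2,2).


Tensor addition is component-wise: (A + B)_{ij} = A_{ij} + B_{ij}.
A_{22} = 5.9
B_{22} = 4.8
(A + B)_{22} = 5.9 + 4.8 = 10.7

10.7


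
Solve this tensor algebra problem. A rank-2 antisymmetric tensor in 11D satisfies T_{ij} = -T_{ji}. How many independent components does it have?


An antisymmetric rank-2 tensor satisfies A_{ij} = -A_{ji}, so diagonal entries are zero.
The independent components are the upper-triangular entries: C(n, 2) = n(n-1)/2.
n = 11
C(11, 2) = 11 * 10 / 2 = 110 / 2 = 55

55


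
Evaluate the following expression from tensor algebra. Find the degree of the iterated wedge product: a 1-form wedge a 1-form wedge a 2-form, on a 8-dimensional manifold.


The degree of a wedge product is the sum of the degrees of the individual forms.
Degrees: 1, 1, 2
Total degree = 1 + 1 + 2 = 4

4


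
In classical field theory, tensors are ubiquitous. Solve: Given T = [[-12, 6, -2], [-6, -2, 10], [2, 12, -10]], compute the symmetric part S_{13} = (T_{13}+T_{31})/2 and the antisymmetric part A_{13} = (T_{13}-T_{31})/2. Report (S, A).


T_{13} = -2
T_{31} = 2
S_{13} = (-2 + 2)/2 = 0/2 = 0
A_{13} = (-2 - 2)/2 = -4/2 = -2
Check: S + A = 0 + -2 = -2 = T_{13}.

(0, -2)


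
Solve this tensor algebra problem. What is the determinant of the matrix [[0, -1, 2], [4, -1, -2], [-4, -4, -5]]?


Expanding along the first row, det(A) = a11*M_11 - a12*M_12 + a13*M_13, where M_1j is the (1,j) minor.
Minor M_11 = -1*-5 - -2*-4 = -3
Minor M_12 = 4*-5 - -2*-4 = -28
Minor M_13 = 4*-4 - -1*-4 = -20
det = 0*(-3) - -1*(-28) + 2*(-20)
    = 0 - 28 + -40
    = -68

-68


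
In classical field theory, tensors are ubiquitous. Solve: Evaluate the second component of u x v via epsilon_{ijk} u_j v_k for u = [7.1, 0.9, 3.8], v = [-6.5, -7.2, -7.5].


(u x v)_2 = sum_{j,k} epsilon_{2jk} u_j v_k. Only permutations of (1,2,3) contribute; the two non-zero terms are:
eps_{213} u_1 v_3 = -1 * 7.1 * -7.5 = 53.25
eps_{231} u_3 v_1 = 1 * 3.8 * -6.5 = -24.7
(u x v)_2 = 28.55

28.55


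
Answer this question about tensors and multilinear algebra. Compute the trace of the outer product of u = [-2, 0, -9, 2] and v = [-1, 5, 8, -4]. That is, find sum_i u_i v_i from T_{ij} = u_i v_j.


The outer product gives T_{ij} = u_i v_j.
The trace (contraction) is Tr(T) = sum_i T_{ii} = sum_i u_i v_i.
Diagonal entries:
T_{11} = u_1 * v_1 = -2 * -1 = 2
T_{22} = u_2 * v_2 = 0 * 5 = 0
T_{33} = u_3 * v_3 = -9 * 8 = -72
T_{44} = u_4 * v_4 = 2 * -4 = -8
Tr(T) = 2 + 0 + -72 + -8 = -78

-78


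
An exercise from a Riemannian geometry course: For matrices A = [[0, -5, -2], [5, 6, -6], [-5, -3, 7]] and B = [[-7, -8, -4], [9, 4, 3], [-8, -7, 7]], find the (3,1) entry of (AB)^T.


(AB)^T_{ij} = (AB)_{ji} = sum_k A_{jk} B_{ki}.
For i=3, j=1 we need (AB)_{13}:
A_{11} * B_{13} = 0 * -4 = 0
A_{12} * B_{23} = -5 * 3 = -15
A_{13} * B_{33} = -2 * 7 = -14
Sum = 0 + -15 + -14 = -29

-29


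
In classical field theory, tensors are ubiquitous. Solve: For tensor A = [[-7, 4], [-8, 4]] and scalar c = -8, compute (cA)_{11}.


Scalar multiplication: (cA)_{ij} = c * A_{ij}.
c = -8
A_{11} = -7
(cA)_{11} = -8 * -7 = 56

56


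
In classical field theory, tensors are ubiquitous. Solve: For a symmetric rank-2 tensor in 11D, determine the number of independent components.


A symmetric rank-2 tensor in d dimensions has d(d+1)/2 independent components.
d = 11
d(d+1)/2 = 11 * 12 / 2 = 132 / 2 = 66

66


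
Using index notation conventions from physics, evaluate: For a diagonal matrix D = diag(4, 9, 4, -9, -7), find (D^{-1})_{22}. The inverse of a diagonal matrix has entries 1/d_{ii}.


For a diagonal matrix, the inverse has entries (D^{-1})_{ii} = 1/d_{ii}.
The diagonal entries are: d_{11} = 4, d_{22} = 9, d_{33} = 4, d_{44} = -9, d_{55} = -7
We need (D^{-1})_{22} = 1/d_{22} = 1/9 = 1/9

1/9


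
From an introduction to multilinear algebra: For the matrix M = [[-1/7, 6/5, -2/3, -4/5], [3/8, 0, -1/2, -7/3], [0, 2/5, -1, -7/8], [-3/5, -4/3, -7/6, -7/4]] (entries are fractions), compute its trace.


The trace is the sum of diagonal entries.
Diagonal: M[1,1] = -1/7, M[2,2] = 0, M[3,3] = -1, M[4,4] = -7/4
Tr(M) = -1/7 + 0 + -1 + -7/4
Computing step by step:
After adding M[1,1]: -1/7
After adding M[2,2]: -1/7
After adding M[3,3]: -8/7
After adding M[4,4]: -81/28
Tr(M) = -81/28

-81/28


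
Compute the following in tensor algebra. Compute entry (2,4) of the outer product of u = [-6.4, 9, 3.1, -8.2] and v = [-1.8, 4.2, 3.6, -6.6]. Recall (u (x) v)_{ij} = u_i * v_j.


The outer product entry T_{ij} = u_i * v_j.
We need i=2, j=4.
u_2 = 9, v_4 = -6.6
T_{2,4} = 9 * -6.6 = -59.4

-59.4


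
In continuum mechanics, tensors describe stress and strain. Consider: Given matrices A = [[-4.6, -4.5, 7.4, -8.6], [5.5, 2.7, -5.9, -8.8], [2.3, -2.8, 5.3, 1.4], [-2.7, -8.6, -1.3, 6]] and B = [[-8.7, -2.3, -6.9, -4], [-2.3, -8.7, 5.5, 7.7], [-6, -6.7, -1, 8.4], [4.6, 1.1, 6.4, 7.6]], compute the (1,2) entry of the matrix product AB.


(AB)_{ij} = sum_k A_{ik} B_{kj}.
For i=1, j=2:
A_{11} * B_{12} = -4.6 * -2.3 = 10.58
A_{12} * B_{22} = -4.5 * -8.7 = 39.15
A_{13} * B_{32} = 7.4 * -6.7 = -49.58
A_{14} * B_{42} = -8.6 * 1.1 = -9.46
Sum = 10.58 + 39.15 + -49.58 + -9.46 = -9.31

-9.31


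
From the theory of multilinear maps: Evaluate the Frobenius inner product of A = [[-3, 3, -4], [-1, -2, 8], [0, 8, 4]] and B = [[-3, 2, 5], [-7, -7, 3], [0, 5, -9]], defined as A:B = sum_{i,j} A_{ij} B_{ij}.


A:B = sum over all i,j of A_{ij} * B_{ij}.
Row 1: -3*-3=9, 3*2=6, -4*5=-20 => row sum = -5
Row 2: -1*-7=7, -2*-7=14, 8*3=24 => row sum = 45
Row 3: 0*0=0, 8*5=40, 4*-9=-36 => row sum = 4
Total = -5 + 45 + 4 = 44

44


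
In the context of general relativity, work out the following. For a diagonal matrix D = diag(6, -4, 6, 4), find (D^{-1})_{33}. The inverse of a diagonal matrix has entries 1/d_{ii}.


For a diagonal matrix, the inverse has entries (D^{-1})_{ii} = 1/d_{ii}.
The diagonal entries are: d_{11} = 6, d_{22} = -4, d_{33} = 6, d_{44} = 4
We need (D^{-1})_{33} = 1/d_{33} = 1/6 = 1/6

1/6


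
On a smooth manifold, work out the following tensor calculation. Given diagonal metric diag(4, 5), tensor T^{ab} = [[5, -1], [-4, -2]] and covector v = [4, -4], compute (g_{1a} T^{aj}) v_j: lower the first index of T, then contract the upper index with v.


Step 1: lower the first index. For a diagonal metric, g_{ia} T^{aj} = g_{ii} T^{ij} (no sum on i).
g_{11} = 4
S_1{}^1 = 4 * T^{11} = 4 * 5 = 20
S_1{}^2 = 4 * T^{12} = 4 * -1 = -4
Step 2: contract S_1{}^j with v_j.
S_1{}^1 * v_1 = 20 * 4 = 80
S_1{}^2 * v_2 = -4 * -4 = 16
Result = 80 + 16 = 96

96


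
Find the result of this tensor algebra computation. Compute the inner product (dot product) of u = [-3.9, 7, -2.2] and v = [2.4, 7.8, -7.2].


The inner product u . v = sum of u_i * v_i.
Term-by-term: -3.9 * 2.4, 7 * 7.8, -2.2 * -7.2
Products: -9.36, 54.6, 15.84
Sum = -9.36 + 54.6 + 15.84 = 61.08

61.08


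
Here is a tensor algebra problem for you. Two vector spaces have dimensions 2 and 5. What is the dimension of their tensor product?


The dimension of a tensor product is the product of dimensions.
dim(V) = 2, dim(W) = 5
dim(V (x) W) = 2 * 5 = 10

10


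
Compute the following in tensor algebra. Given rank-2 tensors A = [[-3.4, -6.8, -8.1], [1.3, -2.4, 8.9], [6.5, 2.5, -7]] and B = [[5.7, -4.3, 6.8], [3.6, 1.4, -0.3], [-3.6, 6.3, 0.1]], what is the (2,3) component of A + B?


Tensor addition is component-wise: (A + B)_{ij} = A_{ij} + B_{ij}.
A_{23} = 8.9
B_{23} = -0.3
(A + B)_{23} = 8.9 + -0.3 = 8.6

8.6


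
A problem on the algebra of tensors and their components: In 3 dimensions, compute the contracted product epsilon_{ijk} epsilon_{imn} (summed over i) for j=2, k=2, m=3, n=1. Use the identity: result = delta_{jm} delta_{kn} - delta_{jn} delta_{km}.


Using the identity: epsilon_{ijk} epsilon_{imn} = delta_{jm} delta_{kn} - delta_{jn} delta_{km}.
delta_{23} = 0
delta_{21} = 0
delta_{21} = 0
delta_{23} = 0
Result = 0 * 0 - 0 * 0 = 0 - 0 = 0

0


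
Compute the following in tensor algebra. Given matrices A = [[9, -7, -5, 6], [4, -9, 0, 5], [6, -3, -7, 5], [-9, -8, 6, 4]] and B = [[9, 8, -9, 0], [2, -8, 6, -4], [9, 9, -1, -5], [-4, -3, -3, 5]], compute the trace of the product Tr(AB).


Tr(AB) = sum_i (AB)_{ii} where (AB)_{ii} = sum_k A_{ik} B_{ki}.
(AB)_{11} = 9*9 + -7*2 + -5*9 + 6*-4 = -2
(AB)_{22} = 4*8 + -9*-8 + 0*9 + 5*-3 = 89
(AB)_{33} = 6*-9 + -3*6 + -7*-1 + 5*-3 = -80
(AB)_{44} = -9*0 + -8*-4 + 6*-5 + 4*5 = 22
Tr(AB) = -2 + 89 + -80 + 22 = 29

29


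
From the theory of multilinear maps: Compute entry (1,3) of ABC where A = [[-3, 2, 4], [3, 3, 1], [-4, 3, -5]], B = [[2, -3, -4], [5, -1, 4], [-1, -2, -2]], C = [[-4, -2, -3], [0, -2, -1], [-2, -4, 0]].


(ABC)_{13} = sum_m (AB)_{1m} C_{m3}. First compute row 1 of AB.
(AB)_{11} = -3*2 + 2*5 + 4*-1 = 0
(AB)_{12} = -3*-3 + 2*-1 + 4*-2 = -1
(AB)_{13} = -3*-4 + 2*4 + 4*-2 = 12
Now contract with column 3 of C:
(AB)_{11} * C_{13} = 0 * -3 = 0
(AB)_{12} * C_{23} = -1 * -1 = 1
(AB)_{13} * C_{33} = 12 * 0 = 0
(ABC)_{13} = 0 + 1 + 0 = 1

1


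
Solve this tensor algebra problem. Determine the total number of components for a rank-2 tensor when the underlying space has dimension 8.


The number of components of a rank-r tensor in d dimensions is d^r.
Here d = 8 and r = 2.
8^2 = 64

64


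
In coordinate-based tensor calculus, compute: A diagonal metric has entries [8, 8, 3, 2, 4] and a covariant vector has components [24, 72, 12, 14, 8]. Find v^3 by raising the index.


To raise an index with a diagonal metric: v^i = v_i / g_{ii}.
For index 3: v_3 = 12, g_{33} = 3
v^3 = 12 / 3 = 4

4


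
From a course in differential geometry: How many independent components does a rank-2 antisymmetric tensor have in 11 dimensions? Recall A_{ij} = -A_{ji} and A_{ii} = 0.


An antisymmetric rank-2 tensor satisfies A_{ij} = -A_{ji}, so diagonal entries are zero.
The independent components are the upper-triangular entries: C(n, 2) = n(n-1)/2.
n = 11
C(11, 2) = 11 * 10 / 2 = 110 / 2 = 55

55


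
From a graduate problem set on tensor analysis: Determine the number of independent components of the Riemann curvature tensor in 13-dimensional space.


The Riemann tensor in d dimensions has d^2(d^2 - 1)/12 independent components.
d = 13, so d^2 = 169
d^2 - 1 = 168
d^2(d^2 - 1) = 169 * 168 = 28392
Divide by 12: 28392 / 12 = 2366

2366


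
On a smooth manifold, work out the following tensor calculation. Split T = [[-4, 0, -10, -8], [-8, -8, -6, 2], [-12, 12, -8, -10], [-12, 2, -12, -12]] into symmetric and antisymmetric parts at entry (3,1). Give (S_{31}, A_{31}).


T_{31} = -12
T_{13} = -10
S_{31} = (-12 + -10)/2 = -22/2 = -11
A_{31} = (-12 - -10)/2 = -2/2 = -1
Check: S + A = -11 + -1 = -12 = T_{31}.

(-11, -1)


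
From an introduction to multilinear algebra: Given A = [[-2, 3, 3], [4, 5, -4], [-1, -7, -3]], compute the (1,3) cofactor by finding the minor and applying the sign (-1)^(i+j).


To find cofactor C_{13}, delete row 1 and column 3.
The resulting 2x2 submatrix is: [[4, 5], [-1, -7]]
Minor M_{13} = 4*-7 - 5*-1
  = -28 - -5 = -23
Sign = (-1)^(1+3) = (-1)^4 = 1
Cofactor C_{13} = 1 * -23 = -23

-23


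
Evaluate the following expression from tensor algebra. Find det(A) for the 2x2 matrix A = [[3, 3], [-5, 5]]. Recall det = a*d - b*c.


For a 2x2 matrix [[a, b], [c, d]], det = a*d - b*c.
a = 3, b = 3, c = -5, d = 5
a*d = 3 * 5 = 15
b*c = 3 * -5 = -15
det = 15 - -15 = 30

30


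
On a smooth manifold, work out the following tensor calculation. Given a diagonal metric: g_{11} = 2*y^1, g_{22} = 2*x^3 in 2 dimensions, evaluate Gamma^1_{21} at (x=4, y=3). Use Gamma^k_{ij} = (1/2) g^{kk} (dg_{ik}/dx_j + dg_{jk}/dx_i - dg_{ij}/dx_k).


For a diagonal metric, Gamma^k_{ij} = (1/2) g^{kk} (dg_{ik}/dx_j + dg_{jk}/dx_i - dg_{ij}/dx_k).
The metric is diagonal, so g_{ab} = 0 for a != b.
At the given point: g_{11} = 6, g_{22} = 128
g^{11} = 1/6
dg_{21}/dx_1 = 0 (off-diagonal)
dg_{11}/dx_2 = dg_{11}/dx_2 = 2
dg_{21}/dx_1 = 0 (off-diagonal)
Numerator = 0 + 2 - 0 = 2
Gamma^1_{21} = 2 / (2 * 6) = 1/6

1/6


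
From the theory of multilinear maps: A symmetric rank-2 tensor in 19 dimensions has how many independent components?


A symmetric rank-2 tensor in d dimensions has d(d+1)/2 independent components.
d = 19
d(d+1)/2 = 19 * 20 / 2 = 380 / 2 = 190

190


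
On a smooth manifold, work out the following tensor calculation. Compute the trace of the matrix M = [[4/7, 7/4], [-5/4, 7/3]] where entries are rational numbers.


The trace is the sum of diagonal entries.
Diagonal: M[1,1] = 4/7, M[2,2] = 7/3
Tr(M) = 4/7 + 7/3
Computing step by step:
After adding M[1,1]: 4/7
After adding M[2,2]: 61/21
Tr(M) = 61/21

61/21


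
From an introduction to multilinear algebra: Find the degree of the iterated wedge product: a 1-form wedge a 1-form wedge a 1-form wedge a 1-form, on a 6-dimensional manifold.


The degree of a wedge product is the sum of the degrees of the individual forms.
Degrees: 1, 1, 1, 1
Total degree = 1 + 1 + 1 + 1 = 4

4


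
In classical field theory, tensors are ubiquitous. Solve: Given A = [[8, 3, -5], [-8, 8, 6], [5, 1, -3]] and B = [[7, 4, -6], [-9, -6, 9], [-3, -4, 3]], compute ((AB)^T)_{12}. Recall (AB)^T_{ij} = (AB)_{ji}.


(AB)^T_{ij} = (AB)_{ji} = sum_k A_{jk} B_{ki}.
For i=1, j=2 we need (AB)_{21}:
A_{21} * B_{11} = -8 * 7 = -56
A_{22} * B_{21} = 8 * -9 = -72
A_{23} * B_{31} = 6 * -3 = -18
Sum = -56 + -72 + -18 = -146

-146


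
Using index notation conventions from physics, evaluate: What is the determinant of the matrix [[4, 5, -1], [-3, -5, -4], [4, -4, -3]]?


Expanding along the first row, det(A) = a11*M_11 - a12*M_12 + a13*M_13, where M_1j is the (1,j) minor.
Minor M_11 = -5*-3 - -4*-4 = -1
Minor M_12 = -3*-3 - -4*4 = 25
Minor M_13 = -3*-4 - -5*4 = 32
det = 4*(-1) - 5*(25) + -1*(32)
    = -4 - 125 + -32
    = -161

-161
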